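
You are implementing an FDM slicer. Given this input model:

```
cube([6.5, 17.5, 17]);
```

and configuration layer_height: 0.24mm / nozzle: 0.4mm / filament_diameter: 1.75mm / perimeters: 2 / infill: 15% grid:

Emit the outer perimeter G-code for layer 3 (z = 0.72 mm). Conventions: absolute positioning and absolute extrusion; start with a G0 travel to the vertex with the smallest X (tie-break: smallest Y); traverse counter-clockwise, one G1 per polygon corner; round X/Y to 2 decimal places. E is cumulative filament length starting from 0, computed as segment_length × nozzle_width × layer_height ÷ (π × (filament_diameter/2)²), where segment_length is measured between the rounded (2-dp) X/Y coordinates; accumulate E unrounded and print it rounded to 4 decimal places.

G0 X0.00 Y0.00 Z0.72
G1 X6.50 Y0.00 E0.2594
G1 X6.50 Y17.50 E0.9579
G1 X0.00 Y17.50 E1.2173
G1 X0.00 Y0.00 E1.9158

At z = 0.72 mm: the cube is present — its section is the full 6.5×17.5 rectangle. The outline is a single polygon with 4 vertices. Extrusion per mm of travel: 0.4 × 0.24 / (π × 0.875²) = 0.039912. Accumulating E over each segment gives final E = 1.9158.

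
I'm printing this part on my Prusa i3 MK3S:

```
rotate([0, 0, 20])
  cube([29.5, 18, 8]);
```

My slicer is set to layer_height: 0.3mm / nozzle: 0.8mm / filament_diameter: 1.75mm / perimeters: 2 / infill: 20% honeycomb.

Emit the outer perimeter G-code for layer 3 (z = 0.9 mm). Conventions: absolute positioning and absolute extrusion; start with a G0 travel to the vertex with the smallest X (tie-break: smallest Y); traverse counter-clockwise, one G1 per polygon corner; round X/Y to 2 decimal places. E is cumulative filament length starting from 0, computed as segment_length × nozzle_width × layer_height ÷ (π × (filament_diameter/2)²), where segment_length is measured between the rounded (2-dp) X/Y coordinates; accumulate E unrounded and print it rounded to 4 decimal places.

G0 X-6.16 Y16.91 Z0.90
G1 X0.00 Y0.00 E1.7958
G1 X27.72 Y10.09 E4.7392
G1 X21.56 Y27.00 E6.5350
G1 X-6.16 Y16.91 E9.4784

At z = 0.9 mm: the cube (footprint 29.5×18) is included at this height; (rotated 20° about Z; rotation is an isometry so areas/perimeters/island counts are preserved). The outline is a single polygon with 4 vertices. Extrusion per mm of travel: 0.8 × 0.3 / (π × 0.875²) = 0.099780. Accumulating E over each segment gives final E = 9.4784.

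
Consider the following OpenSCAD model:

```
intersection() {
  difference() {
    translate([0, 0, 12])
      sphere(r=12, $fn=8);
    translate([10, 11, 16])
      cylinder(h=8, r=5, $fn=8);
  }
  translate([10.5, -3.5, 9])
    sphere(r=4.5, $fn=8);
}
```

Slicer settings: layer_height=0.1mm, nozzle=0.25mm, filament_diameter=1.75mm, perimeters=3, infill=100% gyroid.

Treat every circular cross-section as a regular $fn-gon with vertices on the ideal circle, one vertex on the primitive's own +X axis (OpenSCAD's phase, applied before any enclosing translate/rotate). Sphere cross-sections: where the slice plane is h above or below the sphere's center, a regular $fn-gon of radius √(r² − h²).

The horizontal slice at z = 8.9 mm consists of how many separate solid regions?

At z = 8.9 mm: the sphere: section is a regular 8-gon, circumradius = √(r²−h²) = √(12²−3.1²) = 11.593; the cylinder at (10, 11) is absent (z outside [16, 24]); After the difference (first − rest): none of the subtracted shapes is present at this height, so the r=12 sphere is unchanged — 1 connected region; the r=4.5 sphere at (10.5, -3.5) contributes a regular 8-gon of circumradius √(4.5²−0.1²) = 4.499; Keeping only the common overlap: the r=4.5 sphere at (10.5, -3.5) partially overlaps the result so far; clipping to the common part keeps 25.75 mm² — 1 connected region. The result has 1 disconnected region.

1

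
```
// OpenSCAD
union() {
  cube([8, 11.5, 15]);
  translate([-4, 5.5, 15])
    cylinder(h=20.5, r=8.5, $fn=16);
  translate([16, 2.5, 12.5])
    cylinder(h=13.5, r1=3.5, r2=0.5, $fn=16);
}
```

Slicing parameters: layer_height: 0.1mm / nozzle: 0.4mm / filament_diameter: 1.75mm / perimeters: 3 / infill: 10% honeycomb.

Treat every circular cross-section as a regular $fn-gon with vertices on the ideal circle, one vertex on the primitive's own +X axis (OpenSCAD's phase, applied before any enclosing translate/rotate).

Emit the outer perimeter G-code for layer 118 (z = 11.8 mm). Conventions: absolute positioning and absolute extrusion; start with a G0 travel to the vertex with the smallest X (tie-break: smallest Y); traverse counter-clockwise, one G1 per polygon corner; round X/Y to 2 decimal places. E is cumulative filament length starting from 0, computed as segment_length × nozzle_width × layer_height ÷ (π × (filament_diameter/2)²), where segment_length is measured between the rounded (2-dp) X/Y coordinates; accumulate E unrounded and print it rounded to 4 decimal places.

G0 X0.00 Y0.00 Z11.80
G1 X8.00 Y0.00 E0.1330
G1 X8.00 Y11.50 E0.3243
G1 X0.00 Y11.50 E0.4573
G1 X0.00 Y0.00 E0.6486

At z = 11.8 mm: the 8×11.5 cube contributes its full rectangle; the cylinder at (-4, 5.5) is absent (z outside [15, 35.5]); the cone at (16, 2.5) is absent (z outside [12.5, 26]); Taking the union: only the 8×11.5 cube is present, so the union is just that shape — 1 connected region. The outline is a single polygon with 4 vertices. Extrusion per mm of travel: 0.4 × 0.1 / (π × 0.875²) = 0.016630. Accumulating E over each segment gives final E = 0.6486.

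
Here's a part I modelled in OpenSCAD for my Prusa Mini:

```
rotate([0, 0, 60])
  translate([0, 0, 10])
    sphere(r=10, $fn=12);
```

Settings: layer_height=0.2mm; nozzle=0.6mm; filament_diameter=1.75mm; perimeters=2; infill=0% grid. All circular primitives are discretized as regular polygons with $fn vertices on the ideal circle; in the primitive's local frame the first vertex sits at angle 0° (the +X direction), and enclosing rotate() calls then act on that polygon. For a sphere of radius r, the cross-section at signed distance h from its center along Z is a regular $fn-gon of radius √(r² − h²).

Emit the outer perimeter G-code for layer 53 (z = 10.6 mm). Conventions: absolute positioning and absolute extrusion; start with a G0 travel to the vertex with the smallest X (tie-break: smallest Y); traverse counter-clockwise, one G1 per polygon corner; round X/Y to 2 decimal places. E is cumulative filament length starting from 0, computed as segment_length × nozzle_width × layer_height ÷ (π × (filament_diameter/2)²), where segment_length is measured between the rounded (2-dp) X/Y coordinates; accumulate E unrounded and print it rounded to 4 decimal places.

At z = 10.6 mm: the r=10 sphere contributes a regular 12-gon of circumradius √(10²−0.6²) = 9.982; (rotated 60° about Z; rotation is an isometry so areas/perimeters/island counts are preserved). The outline is a single polygon with 12 vertices. Extrusion per mm of travel: 0.6 × 0.2 / (π × 0.875²) = 0.049890. Accumulating E over each segment gives final E = 3.0923.

G0 X-9.98 Y0.00 Z10.60
G1 X-8.64 Y-4.99 E0.2578
G1 X-4.99 Y-8.64 E0.5153
G1 X0.00 Y-9.98 E0.7731
G1 X4.99 Y-8.64 E1.0308
G1 X8.64 Y-4.99 E1.2884
G1 X9.98 Y0.00 E1.5461
G1 X8.64 Y4.99 E1.8039
G1 X4.99 Y8.64 E2.0614
G1 X0.00 Y9.98 E2.3192
G1 X-4.99 Y8.64 E2.5770
G1 X-8.64 Y4.99 E2.8345
G1 X-9.98 Y0.00 E3.0923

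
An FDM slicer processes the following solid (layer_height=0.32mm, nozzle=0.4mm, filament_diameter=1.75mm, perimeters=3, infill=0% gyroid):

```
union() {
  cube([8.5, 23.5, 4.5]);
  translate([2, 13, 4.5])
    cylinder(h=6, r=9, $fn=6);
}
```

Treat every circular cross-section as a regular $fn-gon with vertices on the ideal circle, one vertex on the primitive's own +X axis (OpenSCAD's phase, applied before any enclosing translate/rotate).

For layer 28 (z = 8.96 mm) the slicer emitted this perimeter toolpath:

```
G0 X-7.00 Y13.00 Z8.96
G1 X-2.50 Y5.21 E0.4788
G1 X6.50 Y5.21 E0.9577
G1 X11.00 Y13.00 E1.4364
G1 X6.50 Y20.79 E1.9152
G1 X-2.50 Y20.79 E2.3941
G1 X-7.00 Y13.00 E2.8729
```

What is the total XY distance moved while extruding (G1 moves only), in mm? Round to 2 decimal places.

Sum the Euclidean lengths of each G1 segment: total = 53.99 mm.

53.99 mm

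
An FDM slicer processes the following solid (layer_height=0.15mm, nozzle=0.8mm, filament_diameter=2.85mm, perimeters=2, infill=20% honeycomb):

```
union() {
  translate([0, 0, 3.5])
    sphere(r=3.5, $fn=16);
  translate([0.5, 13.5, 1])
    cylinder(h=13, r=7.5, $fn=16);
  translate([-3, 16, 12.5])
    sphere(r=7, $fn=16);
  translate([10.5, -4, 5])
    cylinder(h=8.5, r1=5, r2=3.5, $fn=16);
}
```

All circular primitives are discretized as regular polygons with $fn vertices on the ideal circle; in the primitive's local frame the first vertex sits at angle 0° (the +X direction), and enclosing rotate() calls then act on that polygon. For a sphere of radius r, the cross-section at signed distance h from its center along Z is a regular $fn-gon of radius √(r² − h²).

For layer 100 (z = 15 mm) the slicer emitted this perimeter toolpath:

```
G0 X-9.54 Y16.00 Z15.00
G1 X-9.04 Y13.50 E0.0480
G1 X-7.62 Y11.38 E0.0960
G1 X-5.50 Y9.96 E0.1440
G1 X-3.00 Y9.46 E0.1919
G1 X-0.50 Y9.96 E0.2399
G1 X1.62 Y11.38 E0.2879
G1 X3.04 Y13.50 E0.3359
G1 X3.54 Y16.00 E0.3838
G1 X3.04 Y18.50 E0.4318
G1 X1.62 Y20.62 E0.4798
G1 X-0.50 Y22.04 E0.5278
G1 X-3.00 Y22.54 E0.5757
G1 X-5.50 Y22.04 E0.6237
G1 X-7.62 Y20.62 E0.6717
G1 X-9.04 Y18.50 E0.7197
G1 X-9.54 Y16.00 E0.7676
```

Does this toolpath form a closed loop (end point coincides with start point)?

yes

Start point (G0): (-9.54, 16.00). End point (last G1): the path returns to the start — closed.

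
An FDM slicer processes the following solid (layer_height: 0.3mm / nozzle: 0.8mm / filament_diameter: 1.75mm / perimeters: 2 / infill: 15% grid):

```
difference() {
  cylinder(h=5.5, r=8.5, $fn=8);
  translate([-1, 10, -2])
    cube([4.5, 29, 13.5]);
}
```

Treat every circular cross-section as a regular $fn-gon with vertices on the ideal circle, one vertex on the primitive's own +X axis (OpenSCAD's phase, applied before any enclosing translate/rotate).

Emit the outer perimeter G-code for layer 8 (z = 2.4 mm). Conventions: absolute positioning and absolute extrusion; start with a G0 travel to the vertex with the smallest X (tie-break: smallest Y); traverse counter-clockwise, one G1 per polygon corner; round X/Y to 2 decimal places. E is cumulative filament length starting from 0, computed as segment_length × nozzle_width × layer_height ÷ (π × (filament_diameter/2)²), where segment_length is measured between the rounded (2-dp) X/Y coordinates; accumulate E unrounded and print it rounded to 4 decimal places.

G0 X-8.50 Y0.00 Z2.40
G1 X-6.01 Y-6.01 E0.6491
G1 X0.00 Y-8.50 E1.2982
G1 X6.01 Y-6.01 E1.9473
G1 X8.50 Y0.00 E2.5964
G1 X6.01 Y6.01 E3.2456
G1 X0.00 Y8.50 E3.8947
G1 X-6.01 Y6.01 E4.5438
G1 X-8.50 Y0.00 E5.1929

At z = 2.4 mm: the r=8.5 cylinder contributes a regular 8-gon of circumradius 8.5; the cube at (-1, 10) is present — its section is the full 4.5×29 rectangle; Subtracting the remaining from the first: starting from the r=8.5 cylinder, the 4.5×29 cube at (-1, 10) misses the remaining region (no effect) — 1 connected region. The outline is a single polygon with 8 vertices. Extrusion per mm of travel: 0.8 × 0.3 / (π × 0.875²) = 0.099780. Accumulating E over each segment gives final E = 5.1929.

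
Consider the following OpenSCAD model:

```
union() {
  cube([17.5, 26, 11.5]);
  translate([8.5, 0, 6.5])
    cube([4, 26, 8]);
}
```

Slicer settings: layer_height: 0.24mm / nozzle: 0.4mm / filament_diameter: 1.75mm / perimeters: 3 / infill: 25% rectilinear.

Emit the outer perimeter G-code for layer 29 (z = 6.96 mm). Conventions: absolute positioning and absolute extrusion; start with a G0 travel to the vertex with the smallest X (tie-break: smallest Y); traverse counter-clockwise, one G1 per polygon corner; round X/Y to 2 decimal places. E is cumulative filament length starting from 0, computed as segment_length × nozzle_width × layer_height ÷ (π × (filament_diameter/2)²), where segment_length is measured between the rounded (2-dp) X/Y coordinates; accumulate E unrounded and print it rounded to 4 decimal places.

At z = 6.96 mm: the cube is present — its section is the full 17.5×26 rectangle; the 4×26 cube at (8.5, 0) contributes its full rectangle; Taking the union: the 4×26 cube at (8.5, 0) lies entirely inside the 17.5×26 cube, so the union is just the 17.5×26 cube — 1 connected region. The outline is a single polygon with 4 vertices. Extrusion per mm of travel: 0.4 × 0.24 / (π × 0.875²) = 0.039912. Accumulating E over each segment gives final E = 3.4724.

G0 X0.00 Y0.00 Z6.96
G1 X17.50 Y0.00 E0.6985
G1 X17.50 Y26.00 E1.7362
G1 X0.00 Y26.00 E2.4346
G1 X0.00 Y0.00 E3.4724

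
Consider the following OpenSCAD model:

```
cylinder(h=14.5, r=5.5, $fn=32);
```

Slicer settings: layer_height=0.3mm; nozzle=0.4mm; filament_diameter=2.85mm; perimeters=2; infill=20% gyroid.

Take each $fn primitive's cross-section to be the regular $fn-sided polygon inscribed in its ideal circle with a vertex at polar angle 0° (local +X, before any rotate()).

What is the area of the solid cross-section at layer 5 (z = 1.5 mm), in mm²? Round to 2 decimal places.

At z = 1.5 mm: the cylinder: section is a regular 32-gon, circumradius r=5.5 (area = (32/2)·5.500²·sin(360°/32) = 94.42 mm²). Overall, the cross-section is a single solid region. Net area = 94.42 mm².

94.42 mm²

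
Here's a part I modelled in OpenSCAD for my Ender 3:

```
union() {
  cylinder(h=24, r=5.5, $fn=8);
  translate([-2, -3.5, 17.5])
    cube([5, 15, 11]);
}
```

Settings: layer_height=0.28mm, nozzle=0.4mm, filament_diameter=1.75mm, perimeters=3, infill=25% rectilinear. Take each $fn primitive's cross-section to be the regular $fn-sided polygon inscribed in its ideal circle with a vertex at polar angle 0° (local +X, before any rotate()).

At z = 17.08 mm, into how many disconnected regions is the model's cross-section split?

At z = 17.08 mm: the r=5.5 cylinder gives a regular 8-gon of circumradius 5.5 (constant along its height); the cube at (-2, -3.5) is not intersected at this z (z outside [17.5, 28.5]); Taking the union: only the r=5.5 cylinder is present, so the union is just that shape — 1 connected region. The result has 1 disconnected region.

1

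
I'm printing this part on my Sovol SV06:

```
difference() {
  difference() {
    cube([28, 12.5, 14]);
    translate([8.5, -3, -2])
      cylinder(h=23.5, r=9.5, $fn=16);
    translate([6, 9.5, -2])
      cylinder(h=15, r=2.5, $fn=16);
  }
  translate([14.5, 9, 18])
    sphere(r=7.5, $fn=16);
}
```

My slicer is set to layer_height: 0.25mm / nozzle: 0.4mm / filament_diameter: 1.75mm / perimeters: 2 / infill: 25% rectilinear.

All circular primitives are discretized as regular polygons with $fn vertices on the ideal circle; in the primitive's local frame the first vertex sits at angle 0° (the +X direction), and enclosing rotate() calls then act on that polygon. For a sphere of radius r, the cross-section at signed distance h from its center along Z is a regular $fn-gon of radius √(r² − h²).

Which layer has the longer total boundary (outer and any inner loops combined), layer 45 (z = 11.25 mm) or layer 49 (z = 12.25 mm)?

layer 45 (z = 11.25 mm)

Layer 45 (z = 11.25): the 28×12.5 cube contributes its full rectangle (perimeter 81.00 mm); the r=9.5 cylinder at (8.5, -3) gives a regular 16-gon of circumradius 9.5 (constant along its height) (perimeter = 2·16·9.500·sin(180°/16) = 59.31 mm); the r=2.5 cylinder at (6, 9.5) contributes a regular 16-gon of circumradius 2.5 (perimeter = 2·16·2.500·sin(180°/16) = 15.61 mm); Subtracting the remaining from the first: starting from the 28×12.5 cube, the r=9.5 cylinder at (8.5, -3) partially overlaps it — only the 82.67 mm² overlap (of its 276.30 mm²) is removed, clipping the outline; the r=2.5 cylinder at (6, 9.5) lies wholly inside it (removes its full 19.13 mm² and its 15.61 mm outline becomes a hole wall) — boundary (outer + 1 inner loop) = 100.54 mm; the r=7.5 sphere at (14.5, 9) contributes a regular 16-gon of circumradius √(7.5²−6.75²) = 3.269 (perimeter = 2·16·3.269·sin(180°/16) = 20.41 mm); Taking the first minus the rest: starting from the result so far, the r=7.5 sphere at (14.5, 9) lies wholly inside it (removes its full 32.72 mm² and its 20.41 mm outline becomes a hole wall) — boundary (outer + 2 inner loops) = 120.95 mm. So its perimeter = 120.95 mm. Layer 49 (z = 12.25): the 28×12.5 cube contributes its full rectangle (perimeter 81.00 mm); the cylinder at (8.5, -3): section is a regular 16-gon, circumradius r=9.5 (perimeter = 2·16·9.500·sin(180°/16) = 59.31 mm); the r=2.5 cylinder at (6, 9.5) contributes a regular 16-gon of circumradius 2.5 (perimeter = 2·16·2.500·sin(180°/16) = 15.61 mm); Taking the first minus the rest: starting from the 28×12.5 cube, the r=9.5 cylinder at (8.5, -3) partially overlaps it — only the 82.67 mm² overlap (of its 276.30 mm²) is removed, clipping the outline; the r=2.5 cylinder at (6, 9.5) lies wholly inside it (removes its full 19.13 mm² and its 15.61 mm outline becomes a hole wall) — boundary (outer + 1 inner loop) = 100.54 mm; the r=7.5 sphere at (14.5, 9) slices to a regular 16-gon of circumradius 4.815 (√(r²−h²) with h=5.75 from center) (perimeter = 2·16·4.815·sin(180°/16) = 30.06 mm); Subtracting the remaining from the first: starting from the result so far, the r=7.5 sphere at (14.5, 9) partially overlaps it — only the 63.47 mm² overlap (of its 70.99 mm²) is removed, clipping the outline — boundary (outer + 1 inner loop) = 108.37 mm. So its perimeter = 108.37 mm. Layer 45 is larger (120.95 vs 108.37 mm).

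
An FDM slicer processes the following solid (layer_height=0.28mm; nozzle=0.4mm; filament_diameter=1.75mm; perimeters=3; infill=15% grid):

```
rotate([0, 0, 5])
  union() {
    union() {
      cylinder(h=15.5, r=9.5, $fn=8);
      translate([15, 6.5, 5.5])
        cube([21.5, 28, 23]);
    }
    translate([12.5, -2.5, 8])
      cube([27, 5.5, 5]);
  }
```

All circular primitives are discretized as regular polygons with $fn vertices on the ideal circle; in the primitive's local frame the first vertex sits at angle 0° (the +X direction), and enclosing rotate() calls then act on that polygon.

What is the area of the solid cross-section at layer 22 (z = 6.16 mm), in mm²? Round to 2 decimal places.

At z = 6.16 mm: the r=9.5 cylinder gives a regular 8-gon of circumradius 9.5 (constant along its height) (area = (8/2)·9.500²·sin(360°/8) = 255.27 mm²); the cube at (15, 6.5) is present — its section is the full 21.5×28 rectangle (area 602.00 mm²); Taking the union: the 2 present regions are separate (no shared area or edge), so areas and boundary lengths simply add and each stays a separate island — area = 857.27 mm²; the cube at (12.5, -2.5) is absent (z outside [8, 13]); Merging all regions: only the result so far is present, so the union is just that shape — area = 857.27 mm²; (whole slice rotated 5° about Z — lengths, areas and connectivity unchanged). Overall, the cross-section has 2 separate islands. Net area = 857.27 mm².

857.27 mm²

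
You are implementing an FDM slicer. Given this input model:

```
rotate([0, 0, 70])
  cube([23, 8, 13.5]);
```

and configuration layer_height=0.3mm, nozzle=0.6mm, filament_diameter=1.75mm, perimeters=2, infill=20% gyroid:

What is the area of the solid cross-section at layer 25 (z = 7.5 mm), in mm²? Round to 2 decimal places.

At z = 7.5 mm: the cube (footprint 23×8) is included at this height (area 184.00 mm²); (whole slice rotated 70° about Z — lengths, areas and connectivity unchanged). Overall, the cross-section is a single solid region. Net area = 184.00 mm².

184.00 mm²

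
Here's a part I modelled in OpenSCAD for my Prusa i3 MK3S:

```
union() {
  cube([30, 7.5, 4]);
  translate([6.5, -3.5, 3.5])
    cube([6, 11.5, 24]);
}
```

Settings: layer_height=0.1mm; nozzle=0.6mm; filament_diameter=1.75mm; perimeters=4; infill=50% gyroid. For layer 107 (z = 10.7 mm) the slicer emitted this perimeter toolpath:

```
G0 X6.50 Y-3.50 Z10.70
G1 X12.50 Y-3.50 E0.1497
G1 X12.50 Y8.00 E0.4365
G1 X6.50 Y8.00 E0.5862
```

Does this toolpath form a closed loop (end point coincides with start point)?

Start point (G0): (6.50, -3.50). End point (last G1): the path does not return to the start — open.

no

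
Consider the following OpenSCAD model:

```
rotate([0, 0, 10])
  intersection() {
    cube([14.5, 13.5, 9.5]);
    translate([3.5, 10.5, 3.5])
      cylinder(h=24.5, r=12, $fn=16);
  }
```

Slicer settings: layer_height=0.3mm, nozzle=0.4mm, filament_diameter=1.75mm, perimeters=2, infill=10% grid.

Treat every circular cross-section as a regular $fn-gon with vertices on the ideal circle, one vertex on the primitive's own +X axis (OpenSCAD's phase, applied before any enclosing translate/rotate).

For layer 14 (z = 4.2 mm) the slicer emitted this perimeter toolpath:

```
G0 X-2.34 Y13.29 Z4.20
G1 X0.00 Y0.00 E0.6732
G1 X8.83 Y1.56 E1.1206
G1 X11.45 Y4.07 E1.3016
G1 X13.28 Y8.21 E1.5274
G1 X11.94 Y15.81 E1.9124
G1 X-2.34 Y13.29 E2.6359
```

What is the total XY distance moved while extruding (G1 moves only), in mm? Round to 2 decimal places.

52.83 mm

Sum the Euclidean lengths of each G1 segment: total = 52.83 mm.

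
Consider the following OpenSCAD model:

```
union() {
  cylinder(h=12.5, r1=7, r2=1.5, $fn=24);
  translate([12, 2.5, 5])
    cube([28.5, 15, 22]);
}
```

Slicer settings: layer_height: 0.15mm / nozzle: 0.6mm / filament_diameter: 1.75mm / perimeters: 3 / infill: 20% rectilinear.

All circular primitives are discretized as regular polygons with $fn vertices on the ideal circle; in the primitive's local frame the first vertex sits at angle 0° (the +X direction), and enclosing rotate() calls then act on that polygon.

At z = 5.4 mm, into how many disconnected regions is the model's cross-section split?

2

At z = 5.4 mm: the cone (r1=7→r2=1.5) has section circumradius 4.624 here — a regular 24-gon; the cube at (12, 2.5) (footprint 28.5×15) is included at this height; Combining (union): the 2 present regions are separate (no shared area or edge), so areas and boundary lengths simply add and each stays a separate island — 2 connected regions. The result has 2 disconnected regions.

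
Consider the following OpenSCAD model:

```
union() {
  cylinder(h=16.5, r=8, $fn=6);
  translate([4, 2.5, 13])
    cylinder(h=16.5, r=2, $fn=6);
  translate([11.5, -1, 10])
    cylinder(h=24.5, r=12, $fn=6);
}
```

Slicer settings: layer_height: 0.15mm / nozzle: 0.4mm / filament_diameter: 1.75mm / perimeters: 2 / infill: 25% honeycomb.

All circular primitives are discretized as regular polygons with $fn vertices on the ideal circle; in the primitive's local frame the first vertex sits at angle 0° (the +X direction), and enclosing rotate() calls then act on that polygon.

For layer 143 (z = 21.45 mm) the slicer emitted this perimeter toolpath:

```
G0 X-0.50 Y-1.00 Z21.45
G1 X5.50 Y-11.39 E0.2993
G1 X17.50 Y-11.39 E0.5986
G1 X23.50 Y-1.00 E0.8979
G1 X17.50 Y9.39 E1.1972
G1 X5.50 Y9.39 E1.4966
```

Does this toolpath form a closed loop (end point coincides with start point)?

Start point (G0): (-0.50, -1.00). End point (last G1): the path does not return to the start — open.

no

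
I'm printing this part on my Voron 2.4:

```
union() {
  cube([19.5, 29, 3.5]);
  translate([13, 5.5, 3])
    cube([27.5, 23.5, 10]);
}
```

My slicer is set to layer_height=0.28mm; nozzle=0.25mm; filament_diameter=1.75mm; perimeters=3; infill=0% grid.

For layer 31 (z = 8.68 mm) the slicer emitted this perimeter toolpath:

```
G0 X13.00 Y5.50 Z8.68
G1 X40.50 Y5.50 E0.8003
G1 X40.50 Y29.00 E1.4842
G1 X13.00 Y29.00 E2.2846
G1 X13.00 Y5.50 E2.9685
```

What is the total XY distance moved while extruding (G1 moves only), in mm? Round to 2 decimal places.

Sum the Euclidean lengths of each G1 segment: total = 102.00 mm.

102.00 mm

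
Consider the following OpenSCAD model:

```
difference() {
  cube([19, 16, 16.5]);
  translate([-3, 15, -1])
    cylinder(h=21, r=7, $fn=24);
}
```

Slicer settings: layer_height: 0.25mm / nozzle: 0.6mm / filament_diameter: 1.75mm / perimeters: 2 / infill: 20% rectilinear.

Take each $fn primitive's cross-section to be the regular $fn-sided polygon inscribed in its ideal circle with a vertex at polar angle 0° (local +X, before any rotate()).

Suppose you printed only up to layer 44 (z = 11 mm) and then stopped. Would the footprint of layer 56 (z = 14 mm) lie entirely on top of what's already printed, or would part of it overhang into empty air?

entirely on top

Compare the two slices. At z = 11: the 19×16 cube contributes its full rectangle (area 304.00 mm²); the cylinder at (-3, 15): section is a regular 24-gon, circumradius r=7 (area = (24/2)·7.000²·sin(360°/24) = 152.19 mm²); Subtracting the remaining from the first: starting from the 19×16 cube (304.00 mm²), the r=7 cylinder at (-3, 15) partially overlaps it — only the 21.77 mm² overlap (of its 152.19 mm²) is removed, clipping the outline — area = 282.23 mm². At z = 14: the cube is present — its section is the full 19×16 rectangle (area 304.00 mm²); the r=7 cylinder at (-3, 15) gives a regular 24-gon of circumradius 7 (constant along its height) (area = (24/2)·7.000²·sin(360°/24) = 152.19 mm²); After the difference (first − rest): starting from the 19×16 cube (304.00 mm²), the r=7 cylinder at (-3, 15) partially overlaps it — only the 21.77 mm² overlap (of its 152.19 mm²) is removed, clipping the outline — area = 282.23 mm². Checking containment: the cross-section at z = 14 is a subset of the cross-section at z = 11.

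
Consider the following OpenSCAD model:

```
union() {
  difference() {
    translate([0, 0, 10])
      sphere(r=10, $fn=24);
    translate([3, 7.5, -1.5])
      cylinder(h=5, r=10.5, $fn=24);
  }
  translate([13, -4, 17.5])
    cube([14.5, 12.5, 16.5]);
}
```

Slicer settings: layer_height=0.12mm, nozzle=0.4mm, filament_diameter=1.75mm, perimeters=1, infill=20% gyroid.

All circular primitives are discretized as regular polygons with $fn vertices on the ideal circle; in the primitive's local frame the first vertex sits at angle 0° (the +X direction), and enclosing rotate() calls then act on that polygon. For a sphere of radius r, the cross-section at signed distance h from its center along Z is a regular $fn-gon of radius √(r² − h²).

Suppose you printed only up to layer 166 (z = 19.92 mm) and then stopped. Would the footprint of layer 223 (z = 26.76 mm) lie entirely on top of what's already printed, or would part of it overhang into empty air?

entirely on top

Compare the two slices. At z = 19.92: the sphere: section is a regular 24-gon, circumradius = √(r²−h²) = √(10²−9.92²) = 1.262 (area = (24/2)·1.262²·sin(360°/24) = 4.95 mm²); the cylinder at (3, 7.5) is not intersected at this z (z outside [-1.5, 3.5]); After the difference (first − rest): none of the subtracted shapes is present at this height, so the r=10 sphere is unchanged — area = 4.95 mm²; the cube at (13, -4) (footprint 14.5×12.5) is included at this height (area 181.25 mm²); Combining (union): the 2 present regions are separate (no shared area or edge), so areas and boundary lengths simply add and each stays a separate island — area = 186.20 mm². At z = 26.76: the sphere does not reach this height (|z−center|=16.760 > r=10); the cylinder at (3, 7.5) is not intersected at this z (z outside [-1.5, 3.5]); Subtracting the remaining from the first: the first operand is absent here, so nothing remains; the cube at (13, -4) (footprint 14.5×12.5) is included at this height (area 181.25 mm²); Combining (union): only the 14.5×12.5 cube at (13, -4) is present, so the union is just that shape — area = 181.25 mm². Checking containment: the cross-section at z = 26.76 is a subset of the cross-section at z = 19.92.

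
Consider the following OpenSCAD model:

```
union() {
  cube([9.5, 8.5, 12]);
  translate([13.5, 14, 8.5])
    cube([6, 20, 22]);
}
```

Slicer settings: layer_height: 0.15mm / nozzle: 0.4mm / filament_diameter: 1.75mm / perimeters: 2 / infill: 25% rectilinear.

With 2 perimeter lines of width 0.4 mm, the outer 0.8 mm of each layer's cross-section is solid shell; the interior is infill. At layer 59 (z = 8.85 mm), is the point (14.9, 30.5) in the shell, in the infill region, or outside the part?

infill

At z = 8.85 mm: the 9.5×8.5 cube contributes its full rectangle; the cube at (13.5, 14) is present — its section is the full 6×20 rectangle; Combining (union): the 2 present regions are separate (no shared area or edge), so areas and boundary lengths simply add and each stays a separate island — 2 connected regions. Overall, the cross-section has 2 separate islands. The nearest boundary edge runs (13.50, 14.00)→(13.50, 34.00); distance from the point to it = 1.40 mm. (Shell/infill is judged within the island containing the point — the largest one.) The point is inside the cross-section and 1.40 mm from the nearest boundary — more than the 0.8 mm shell width (2 × 0.4), so it's in the infill interior.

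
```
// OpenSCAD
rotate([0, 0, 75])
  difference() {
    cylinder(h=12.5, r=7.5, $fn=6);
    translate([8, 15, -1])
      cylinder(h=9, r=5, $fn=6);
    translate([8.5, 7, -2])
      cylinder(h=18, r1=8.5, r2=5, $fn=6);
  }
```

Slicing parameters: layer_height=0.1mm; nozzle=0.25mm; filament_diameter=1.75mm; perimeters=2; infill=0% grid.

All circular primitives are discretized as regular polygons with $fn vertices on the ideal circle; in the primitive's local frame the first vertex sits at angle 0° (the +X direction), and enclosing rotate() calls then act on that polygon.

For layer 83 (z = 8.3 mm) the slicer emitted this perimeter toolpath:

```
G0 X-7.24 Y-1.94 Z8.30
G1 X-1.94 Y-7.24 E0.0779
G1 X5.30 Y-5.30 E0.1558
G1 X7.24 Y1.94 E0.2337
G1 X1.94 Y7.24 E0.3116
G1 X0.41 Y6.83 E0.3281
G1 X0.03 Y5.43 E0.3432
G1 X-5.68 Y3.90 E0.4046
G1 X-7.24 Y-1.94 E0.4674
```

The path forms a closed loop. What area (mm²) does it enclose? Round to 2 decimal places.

Apply the shoelace formula to the sequence of (X, Y) vertices; enclosed area = 138.57 mm².

138.57 mm²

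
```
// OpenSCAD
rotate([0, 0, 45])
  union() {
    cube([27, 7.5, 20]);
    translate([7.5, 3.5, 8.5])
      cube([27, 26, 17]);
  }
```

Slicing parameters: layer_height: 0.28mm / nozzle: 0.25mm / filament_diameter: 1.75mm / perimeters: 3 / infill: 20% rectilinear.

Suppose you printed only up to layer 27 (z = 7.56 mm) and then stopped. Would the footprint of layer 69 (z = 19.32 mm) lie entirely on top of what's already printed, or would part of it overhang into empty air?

part overhangs

Compare the two slices. At z = 7.56: the cube is present — its section is the full 27×7.5 rectangle (area 202.50 mm²); the cube at (7.5, 3.5) is absent (z outside [8.5, 25.5]); Combining (union): only the 27×7.5 cube is present, so the union is just that shape — area = 202.50 mm²; (rotated 45° about Z; rotation is an isometry so areas/perimeters/island counts are preserved). At z = 19.32: the cube (footprint 27×7.5) is included at this height (area 202.50 mm²); the 27×26 cube at (7.5, 3.5) contributes its full rectangle (area 702.00 mm²); Merging all regions: the regions partially overlap — summed areas 904.50 mm² minus the doubly-counted overlap 78.00 mm² gives 826.50 mm² — area = 826.50 mm²; (whole slice rotated 45° about Z — lengths, areas and connectivity unchanged). Checking containment: at z = 19.32 the cross-section extends beyond the z = 7.56 cross-section by about 624.00 mm².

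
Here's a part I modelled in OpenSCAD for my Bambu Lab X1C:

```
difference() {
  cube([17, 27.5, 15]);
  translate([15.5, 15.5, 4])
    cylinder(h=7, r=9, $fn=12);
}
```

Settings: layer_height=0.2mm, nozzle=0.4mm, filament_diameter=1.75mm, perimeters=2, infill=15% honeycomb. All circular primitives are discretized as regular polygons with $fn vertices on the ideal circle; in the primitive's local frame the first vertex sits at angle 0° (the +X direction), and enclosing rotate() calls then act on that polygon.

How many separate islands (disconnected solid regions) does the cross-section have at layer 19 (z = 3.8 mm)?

1

At z = 3.8 mm: the 17×27.5 cube contributes its full rectangle; the cylinder at (15.5, 15.5) is absent (z outside [4, 11]); Subtracting the remaining from the first: none of the subtracted shapes is present at this height, so the 17×27.5 cube is unchanged — 1 connected region. Overall, the cross-section is a single solid region. Island count = 1.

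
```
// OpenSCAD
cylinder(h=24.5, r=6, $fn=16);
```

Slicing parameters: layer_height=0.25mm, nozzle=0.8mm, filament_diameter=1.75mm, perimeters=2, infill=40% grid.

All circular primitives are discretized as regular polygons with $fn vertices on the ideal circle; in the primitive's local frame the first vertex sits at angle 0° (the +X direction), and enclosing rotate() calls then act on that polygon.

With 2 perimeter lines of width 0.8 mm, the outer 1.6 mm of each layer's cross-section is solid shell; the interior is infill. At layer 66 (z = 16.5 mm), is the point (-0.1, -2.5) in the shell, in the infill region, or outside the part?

infill

At z = 16.5 mm: the r=6 cylinder gives a regular 16-gon of circumradius 6 (constant along its height). Overall, the cross-section is a single solid region. The nearest boundary edge runs (-2.30, -5.54)→(-0.00, -6.00); distance from the point to it = 3.41 mm. The point is inside the cross-section and 3.41 mm from the nearest boundary — more than the 1.6 mm shell width (2 × 0.8), so it's in the infill interior.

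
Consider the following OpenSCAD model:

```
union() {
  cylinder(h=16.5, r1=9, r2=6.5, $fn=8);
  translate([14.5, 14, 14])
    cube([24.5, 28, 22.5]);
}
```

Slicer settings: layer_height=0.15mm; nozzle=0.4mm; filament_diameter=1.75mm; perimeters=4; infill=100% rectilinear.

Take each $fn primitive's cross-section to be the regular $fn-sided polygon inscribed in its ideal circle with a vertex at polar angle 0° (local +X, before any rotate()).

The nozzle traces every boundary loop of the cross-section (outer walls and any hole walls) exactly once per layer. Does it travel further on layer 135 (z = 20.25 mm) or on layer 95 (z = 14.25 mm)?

layer 95 (z = 14.25 mm)

Layer 135 (z = 20.25): the cone is not intersected at this z (z outside [0, 16.5]); the cube at (14.5, 14) is present — its section is the full 24.5×28 rectangle (perimeter 105.00 mm); Combining (union): only the 24.5×28 cube at (14.5, 14) is present, so the union is just that shape — boundary = 105.00 mm. So its perimeter = 105.00 mm. Layer 95 (z = 14.25): the cone (r1=9→r2=6.5) has section circumradius 6.841 here — a regular 8-gon (perimeter = 2·8·6.841·sin(180°/8) = 41.89 mm); the cube at (14.5, 14) is present — its section is the full 24.5×28 rectangle (perimeter 105.00 mm); Merging all regions: the 2 present regions are separate (no shared area or edge), so areas and boundary lengths simply add and each stays a separate island — boundary = 146.89 mm. So its perimeter = 146.89 mm. Layer 95 is larger (146.89 vs 105.00 mm).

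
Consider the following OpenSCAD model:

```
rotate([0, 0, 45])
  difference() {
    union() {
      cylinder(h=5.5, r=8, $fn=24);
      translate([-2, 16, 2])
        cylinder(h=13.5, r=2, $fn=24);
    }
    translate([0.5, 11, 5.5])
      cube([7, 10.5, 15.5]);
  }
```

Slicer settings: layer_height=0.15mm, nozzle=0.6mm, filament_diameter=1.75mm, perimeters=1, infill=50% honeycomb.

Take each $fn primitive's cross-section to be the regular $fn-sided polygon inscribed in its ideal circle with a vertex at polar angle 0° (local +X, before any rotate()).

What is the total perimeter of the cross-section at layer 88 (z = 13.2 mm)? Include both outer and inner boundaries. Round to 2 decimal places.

12.53 mm

At z = 13.2 mm: the cylinder does not reach this height (z outside [0, 5.5]); the cylinder at (-2, 16): section is a regular 24-gon, circumradius r=2 (perimeter = 2·24·2.000·sin(180°/24) = 12.53 mm); Combining (union): only the r=2 cylinder at (-2, 16) is present, so the union is just that shape — boundary = 12.53 mm; the 7×10.5 cube at (0.5, 11) contributes its full rectangle (perimeter 35.00 mm); Taking the first minus the rest: starting from the result so far, the 7×10.5 cube at (0.5, 11) misses the remaining region (no effect) — boundary = 12.53 mm; (rotated 45° about Z; rotation is an isometry so areas/perimeters/island counts are preserved). Overall, the cross-section is a single solid region. Total boundary length (outer) = 12.53 mm.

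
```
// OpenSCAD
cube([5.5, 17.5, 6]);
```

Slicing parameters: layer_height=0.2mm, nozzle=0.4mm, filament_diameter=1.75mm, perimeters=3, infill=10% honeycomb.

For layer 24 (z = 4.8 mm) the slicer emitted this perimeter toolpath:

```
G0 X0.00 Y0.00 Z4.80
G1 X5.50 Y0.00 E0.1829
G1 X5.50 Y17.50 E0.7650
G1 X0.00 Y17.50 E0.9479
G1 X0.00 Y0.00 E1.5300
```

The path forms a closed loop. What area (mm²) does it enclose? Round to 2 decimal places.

96.25 mm²

Apply the shoelace formula to the sequence of (X, Y) vertices; enclosed area = 96.25 mm².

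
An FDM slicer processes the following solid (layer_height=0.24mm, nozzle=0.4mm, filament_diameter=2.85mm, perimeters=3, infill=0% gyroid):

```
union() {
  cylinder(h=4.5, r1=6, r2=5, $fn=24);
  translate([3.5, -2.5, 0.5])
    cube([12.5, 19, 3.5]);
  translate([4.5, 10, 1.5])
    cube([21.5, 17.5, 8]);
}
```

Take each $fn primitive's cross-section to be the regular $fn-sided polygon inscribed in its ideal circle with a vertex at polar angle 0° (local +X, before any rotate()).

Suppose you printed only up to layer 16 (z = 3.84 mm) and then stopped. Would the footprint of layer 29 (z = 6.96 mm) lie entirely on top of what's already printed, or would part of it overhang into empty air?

Compare the two slices. At z = 3.84: the cone contributes a regular 24-gon of circumradius 5.147 (interpolated between r1=6 and r2=5 at t=0.853) (area = (24/2)·5.147²·sin(360°/24) = 82.27 mm²); the cube at (3.5, -2.5) (footprint 12.5×19) is included at this height (area 237.50 mm²); the cube at (4.5, 10) (footprint 21.5×17.5) is included at this height (area 376.25 mm²); Taking the union: the regions partially overlap — summed areas 696.02 mm² minus the doubly-counted overlap 82.44 mm² gives 613.58 mm² — area = 613.58 mm². At z = 6.96: the cone is not intersected at this z (z outside [0, 4.5]); the cube at (3.5, -2.5) does not reach this height (z outside [0.5, 4]); the 21.5×17.5 cube at (4.5, 10) contributes its full rectangle (area 376.25 mm²); Combining (union): only the 21.5×17.5 cube at (4.5, 10) is present, so the union is just that shape — area = 376.25 mm². Checking containment: the cross-section at z = 6.96 is a subset of the cross-section at z = 3.84.

entirely on top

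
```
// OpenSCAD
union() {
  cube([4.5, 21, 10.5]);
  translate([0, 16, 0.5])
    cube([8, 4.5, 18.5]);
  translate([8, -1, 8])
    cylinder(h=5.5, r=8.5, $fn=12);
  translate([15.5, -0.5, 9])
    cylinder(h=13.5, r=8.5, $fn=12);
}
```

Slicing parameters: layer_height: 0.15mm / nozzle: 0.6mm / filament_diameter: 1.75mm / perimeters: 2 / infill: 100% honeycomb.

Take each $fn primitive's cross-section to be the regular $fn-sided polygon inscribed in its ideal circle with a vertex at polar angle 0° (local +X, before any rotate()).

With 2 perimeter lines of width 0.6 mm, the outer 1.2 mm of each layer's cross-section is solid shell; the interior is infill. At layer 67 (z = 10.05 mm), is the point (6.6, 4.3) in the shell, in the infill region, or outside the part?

infill

At z = 10.05 mm: the 4.5×21 cube contributes its full rectangle; the 8×4.5 cube at (0, 16) contributes its full rectangle; the r=8.5 cylinder at (8, -1) gives a regular 12-gon of circumradius 8.5 (constant along its height); the r=8.5 cylinder at (15.5, -0.5) gives a regular 12-gon of circumradius 8.5 (constant along its height); Combining (union): the regions partially overlap (shared area 137.74 mm²), so overlapping operands fuse into one piece — 1 connected region. Overall, the cross-section is a single solid region. The nearest boundary edge runs (4.50, 6.56)→(8.00, 7.50); distance from the point to it = 2.73 mm. The point is inside the cross-section and 2.73 mm from the nearest boundary — more than the 1.2 mm shell width (2 × 0.6), so it's in the infill interior.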